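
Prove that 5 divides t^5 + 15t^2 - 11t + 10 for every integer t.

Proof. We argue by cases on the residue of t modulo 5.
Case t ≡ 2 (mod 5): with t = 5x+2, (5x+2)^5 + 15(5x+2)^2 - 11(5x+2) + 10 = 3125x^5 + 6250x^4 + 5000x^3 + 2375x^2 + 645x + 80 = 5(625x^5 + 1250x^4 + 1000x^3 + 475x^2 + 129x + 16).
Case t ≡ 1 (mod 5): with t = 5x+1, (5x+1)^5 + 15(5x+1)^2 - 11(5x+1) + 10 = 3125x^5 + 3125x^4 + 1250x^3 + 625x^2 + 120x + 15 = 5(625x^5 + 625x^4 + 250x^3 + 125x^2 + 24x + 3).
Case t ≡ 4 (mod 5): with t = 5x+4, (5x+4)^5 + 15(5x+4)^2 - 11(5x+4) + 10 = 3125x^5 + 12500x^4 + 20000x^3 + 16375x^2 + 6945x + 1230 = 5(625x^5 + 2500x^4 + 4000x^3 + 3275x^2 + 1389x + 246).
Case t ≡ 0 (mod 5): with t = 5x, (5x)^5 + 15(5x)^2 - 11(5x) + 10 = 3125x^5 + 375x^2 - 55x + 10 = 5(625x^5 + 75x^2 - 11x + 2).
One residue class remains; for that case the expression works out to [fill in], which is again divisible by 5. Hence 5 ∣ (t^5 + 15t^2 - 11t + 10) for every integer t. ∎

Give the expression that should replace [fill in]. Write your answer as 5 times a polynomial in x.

5(625x^5 + 1875x^4 + 2250x^3 + 1425x^2 + 484x + 71)

Only t ≡ 3 (mod 5) is unaccounted for. Put t = 5x+3:
(5x+3)^5 + 15(5x+3)^2 - 11(5x+3) + 10 expands to 3125x^5 + 9375x^4 + 11250x^3 + 7125x^2 + 2420x + 355,
and factoring out 5 leaves 5(625x^5 + 1875x^4 + 2250x^3 + 1425x^2 + 484x + 71).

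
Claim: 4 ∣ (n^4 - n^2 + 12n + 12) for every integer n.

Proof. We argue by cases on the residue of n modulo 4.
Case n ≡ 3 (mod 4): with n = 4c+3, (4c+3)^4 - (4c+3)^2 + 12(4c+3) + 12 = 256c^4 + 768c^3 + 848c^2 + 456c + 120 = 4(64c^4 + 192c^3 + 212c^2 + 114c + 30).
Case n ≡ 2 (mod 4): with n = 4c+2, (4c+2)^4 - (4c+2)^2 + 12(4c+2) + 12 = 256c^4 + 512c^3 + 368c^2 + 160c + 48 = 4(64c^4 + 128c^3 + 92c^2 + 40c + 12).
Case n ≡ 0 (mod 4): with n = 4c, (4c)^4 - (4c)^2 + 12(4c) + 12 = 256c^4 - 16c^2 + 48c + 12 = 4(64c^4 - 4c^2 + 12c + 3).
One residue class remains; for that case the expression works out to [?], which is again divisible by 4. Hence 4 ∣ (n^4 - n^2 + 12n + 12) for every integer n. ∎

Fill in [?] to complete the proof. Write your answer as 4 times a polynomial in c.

Only n ≡ 1 (mod 4) is unaccounted for. Put n = 4c+1:
(4c+1)^4 - (4c+1)^2 + 12(4c+1) + 12 expands to 256c^4 + 256c^3 + 80c^2 + 56c + 24,
and factoring out 4 leaves 4(64c^4 + 64c^3 + 20c^2 + 14c + 6).

4(64c^4 + 64c^3 + 20c^2 + 14c + 6)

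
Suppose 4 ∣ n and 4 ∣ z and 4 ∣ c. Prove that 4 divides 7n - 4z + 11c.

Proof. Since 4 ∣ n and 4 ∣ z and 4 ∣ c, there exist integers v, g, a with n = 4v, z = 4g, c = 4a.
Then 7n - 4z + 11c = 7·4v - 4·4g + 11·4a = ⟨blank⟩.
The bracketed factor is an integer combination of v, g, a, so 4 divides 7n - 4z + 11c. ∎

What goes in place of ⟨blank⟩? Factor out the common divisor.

Pull the common 4 out of every term: 7·4v - 4·4g + 11·4a = 4(11a - 4g + 7v).
11a - 4g + 7v is an integer, which exhibits the divisibility.

4(11a - 4g + 7v)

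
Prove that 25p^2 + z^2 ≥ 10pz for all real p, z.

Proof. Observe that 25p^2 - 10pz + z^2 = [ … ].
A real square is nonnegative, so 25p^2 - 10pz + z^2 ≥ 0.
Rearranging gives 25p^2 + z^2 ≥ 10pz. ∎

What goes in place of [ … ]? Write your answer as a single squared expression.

25p^2 - 10pz + z^2 is a perfect-square trinomial: the outer terms are (5p)^2 and (z)^2, and the cross term is -2·5p·z.
So 25p^2 - 10pz + z^2 = (5p - z)^2 ≥ 0.

(5p - z)^2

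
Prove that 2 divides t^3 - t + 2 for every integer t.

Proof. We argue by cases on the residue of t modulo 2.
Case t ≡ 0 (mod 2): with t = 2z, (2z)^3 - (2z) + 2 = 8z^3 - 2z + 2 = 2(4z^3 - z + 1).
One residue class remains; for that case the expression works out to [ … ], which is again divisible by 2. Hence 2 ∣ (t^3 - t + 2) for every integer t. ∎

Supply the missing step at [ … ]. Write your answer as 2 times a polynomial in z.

The residues treated are {0}, so the missing case is t ≡ 1 (mod 2); write t = 2z+1.
Then (2z+1)^3 - (2z+1) + 2 = 8z^3 + 12z^2 + 4z + 2 = 2(4z^3 + 6z^2 + 2z + 1).

2(4z^3 + 6z^2 + 2z + 1)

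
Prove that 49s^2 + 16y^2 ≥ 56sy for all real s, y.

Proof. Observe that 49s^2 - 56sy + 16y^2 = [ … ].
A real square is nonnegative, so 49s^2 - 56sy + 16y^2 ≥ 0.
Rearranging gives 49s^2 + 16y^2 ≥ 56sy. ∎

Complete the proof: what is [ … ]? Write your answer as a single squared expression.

The leading and trailing coefficients are 7^2 and 4^2, and 56 = 2·7·4, so the trinomial is (7s - 4y)^2.
Hence 49s^2 - 56sy + 16y^2 ≥ 0.

(7s - 4y)^2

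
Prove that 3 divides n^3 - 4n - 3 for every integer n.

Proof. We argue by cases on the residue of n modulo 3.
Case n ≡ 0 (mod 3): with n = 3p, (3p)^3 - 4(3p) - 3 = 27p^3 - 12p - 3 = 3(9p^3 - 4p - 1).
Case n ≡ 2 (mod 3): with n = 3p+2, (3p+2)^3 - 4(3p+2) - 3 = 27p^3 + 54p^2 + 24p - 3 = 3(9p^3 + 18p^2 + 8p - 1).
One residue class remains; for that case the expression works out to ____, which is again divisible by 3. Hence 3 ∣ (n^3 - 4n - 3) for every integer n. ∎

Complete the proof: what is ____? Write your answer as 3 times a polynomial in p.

Only n ≡ 1 (mod 3) is unaccounted for. Put n = 3p+1:
(3p+1)^3 - 4(3p+1) - 3 expands to 27p^3 + 27p^2 - 3p - 6,
and factoring out 3 leaves 3(9p^3 + 9p^2 - p - 2).

3(9p^3 + 9p^2 - p - 2)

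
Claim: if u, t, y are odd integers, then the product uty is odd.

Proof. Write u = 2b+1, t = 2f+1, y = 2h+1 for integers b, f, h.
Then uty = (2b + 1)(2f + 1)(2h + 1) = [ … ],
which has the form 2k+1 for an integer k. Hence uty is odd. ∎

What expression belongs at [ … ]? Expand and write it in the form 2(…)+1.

Expanding: (2b + 1)(2f + 1)(2h + 1) = 8bfh + 4bf + 4bh + 2b + 4fh + 2f + 2h + 1.
Every term except the constant is even, so this is 2(4bfh + 2bf + 2bh + b + 2fh + f + h) + 1,
and 4bfh + 2bf + 2bh + b + 2fh + f + h ∈ ℤ gives the required form.

2(4bfh + 2bf + 2bh + b + 2fh + f + h) + 1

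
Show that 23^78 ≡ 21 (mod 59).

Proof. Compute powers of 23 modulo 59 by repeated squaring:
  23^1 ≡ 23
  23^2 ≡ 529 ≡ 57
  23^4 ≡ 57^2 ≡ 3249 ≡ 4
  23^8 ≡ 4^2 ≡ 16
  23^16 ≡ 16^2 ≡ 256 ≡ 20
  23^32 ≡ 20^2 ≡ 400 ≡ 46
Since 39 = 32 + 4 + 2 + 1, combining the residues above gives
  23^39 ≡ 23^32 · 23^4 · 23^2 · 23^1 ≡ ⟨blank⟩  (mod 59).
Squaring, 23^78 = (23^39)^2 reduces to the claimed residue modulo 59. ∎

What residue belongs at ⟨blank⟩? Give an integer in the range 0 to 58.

Multiply the listed residues: 46 · 4 · 57 · 23 = 184 → 10488 → 241224.
Reducing modulo 59: 241224 = 4088·59 + 32, so 23^39 ≡ 32.

32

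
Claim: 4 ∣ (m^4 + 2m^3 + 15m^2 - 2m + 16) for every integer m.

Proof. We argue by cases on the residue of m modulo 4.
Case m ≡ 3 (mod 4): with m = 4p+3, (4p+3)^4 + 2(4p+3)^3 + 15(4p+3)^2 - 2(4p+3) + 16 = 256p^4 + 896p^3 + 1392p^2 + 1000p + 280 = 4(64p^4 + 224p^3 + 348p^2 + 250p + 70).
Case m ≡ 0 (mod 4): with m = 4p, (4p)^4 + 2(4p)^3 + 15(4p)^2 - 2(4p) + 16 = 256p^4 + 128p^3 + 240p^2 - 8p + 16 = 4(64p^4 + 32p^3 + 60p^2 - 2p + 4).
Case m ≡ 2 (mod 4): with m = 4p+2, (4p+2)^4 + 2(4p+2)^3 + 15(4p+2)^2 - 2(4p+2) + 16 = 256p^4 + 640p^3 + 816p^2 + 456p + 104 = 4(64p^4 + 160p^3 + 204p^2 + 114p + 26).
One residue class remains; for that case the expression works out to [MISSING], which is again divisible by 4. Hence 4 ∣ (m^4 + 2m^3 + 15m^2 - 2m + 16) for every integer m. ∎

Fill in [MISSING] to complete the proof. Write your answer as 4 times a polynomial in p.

Only m ≡ 1 (mod 4) is unaccounted for. Put m = 4p+1:
(4p+1)^4 + 2(4p+1)^3 + 15(4p+1)^2 - 2(4p+1) + 16 expands to 256p^4 + 384p^3 + 432p^2 + 152p + 32,
and factoring out 4 leaves 4(64p^4 + 96p^3 + 108p^2 + 38p + 8).

4(64p^4 + 96p^3 + 108p^2 + 38p + 8)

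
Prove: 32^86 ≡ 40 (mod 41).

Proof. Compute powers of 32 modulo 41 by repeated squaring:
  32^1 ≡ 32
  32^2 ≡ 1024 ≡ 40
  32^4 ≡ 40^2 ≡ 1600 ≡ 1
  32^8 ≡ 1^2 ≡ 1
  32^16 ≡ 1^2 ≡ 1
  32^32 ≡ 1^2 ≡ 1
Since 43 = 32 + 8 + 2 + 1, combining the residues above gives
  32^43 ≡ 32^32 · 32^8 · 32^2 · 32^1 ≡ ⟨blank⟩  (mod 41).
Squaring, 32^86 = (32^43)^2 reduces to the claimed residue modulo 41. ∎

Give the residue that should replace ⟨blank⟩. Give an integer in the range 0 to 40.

32^32 · 32^8 · 32^2 · 32^1 ≡ 1 · 1 · 40 · 32 = 1280.
1280 mod 41 = 9, so 32^43 ≡ 9 (mod 41).

9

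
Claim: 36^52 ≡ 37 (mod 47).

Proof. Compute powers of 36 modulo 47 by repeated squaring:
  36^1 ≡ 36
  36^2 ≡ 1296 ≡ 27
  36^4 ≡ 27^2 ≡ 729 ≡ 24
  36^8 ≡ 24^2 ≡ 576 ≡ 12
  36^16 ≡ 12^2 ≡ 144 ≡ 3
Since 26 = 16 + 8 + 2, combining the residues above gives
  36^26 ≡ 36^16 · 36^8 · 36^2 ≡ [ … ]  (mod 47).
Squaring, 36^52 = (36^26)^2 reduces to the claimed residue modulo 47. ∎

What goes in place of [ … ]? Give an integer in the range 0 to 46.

36^16 · 36^8 · 36^2 ≡ 3 · 12 · 27 = 972.
972 mod 47 = 32, so 36^26 ≡ 32 (mod 47).

32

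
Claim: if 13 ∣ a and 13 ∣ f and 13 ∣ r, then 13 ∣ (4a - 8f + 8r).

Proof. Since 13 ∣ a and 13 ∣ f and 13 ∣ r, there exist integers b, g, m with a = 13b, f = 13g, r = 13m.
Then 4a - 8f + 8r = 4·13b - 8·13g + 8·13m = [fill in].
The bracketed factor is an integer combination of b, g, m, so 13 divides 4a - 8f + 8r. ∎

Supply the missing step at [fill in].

Each term has a factor of 13: 4·13b - 8·13g + 8·13m = 13·(4b - 8g + 8m).
Since 4b - 8g + 8m is an integer, 13 ∣ (4a - 8f + 8r).

13(4b - 8g + 8m)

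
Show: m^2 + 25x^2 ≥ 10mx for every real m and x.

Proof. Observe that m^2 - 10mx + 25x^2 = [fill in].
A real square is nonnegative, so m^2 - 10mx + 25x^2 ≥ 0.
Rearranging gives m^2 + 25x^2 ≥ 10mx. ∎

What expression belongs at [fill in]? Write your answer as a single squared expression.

(m - 5x)^2

The leading and trailing coefficients are 1^2 and 5^2, and 10 = 2·1·5, so the trinomial is (m - 5x)^2.
Hence m^2 - 10mx + 25x^2 ≥ 0.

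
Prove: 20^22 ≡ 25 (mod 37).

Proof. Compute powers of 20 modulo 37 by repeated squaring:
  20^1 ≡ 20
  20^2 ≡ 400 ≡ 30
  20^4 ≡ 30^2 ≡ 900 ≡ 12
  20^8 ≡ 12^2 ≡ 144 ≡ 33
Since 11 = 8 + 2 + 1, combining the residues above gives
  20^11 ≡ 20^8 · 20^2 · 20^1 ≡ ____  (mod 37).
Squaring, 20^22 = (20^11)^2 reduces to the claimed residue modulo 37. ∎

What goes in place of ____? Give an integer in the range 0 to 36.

20^8 · 20^2 · 20^1 ≡ 33 · 30 · 20 = 19800.
19800 mod 37 = 5, so 20^11 ≡ 5 (mod 37).

5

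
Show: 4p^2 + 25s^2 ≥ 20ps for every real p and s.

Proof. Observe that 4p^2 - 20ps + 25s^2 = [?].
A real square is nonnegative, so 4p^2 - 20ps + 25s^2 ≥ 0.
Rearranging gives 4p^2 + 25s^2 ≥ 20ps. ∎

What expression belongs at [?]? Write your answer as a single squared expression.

(2p - 5s)^2

4p^2 - 20ps + 25s^2 is a perfect-square trinomial: the outer terms are (2p)^2 and (5s)^2, and the cross term is -2·2p·5s.
So 4p^2 - 20ps + 25s^2 = (2p - 5s)^2 ≥ 0.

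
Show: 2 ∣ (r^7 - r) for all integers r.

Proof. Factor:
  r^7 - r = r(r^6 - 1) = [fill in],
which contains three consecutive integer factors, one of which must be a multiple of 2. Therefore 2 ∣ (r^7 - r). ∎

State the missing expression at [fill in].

r^6 - 1 = (r^2 - 1)(r^4 + r^2 + 1), and r^2 - 1 = (r-1)(r+1).
So r(r^6 - 1) = (r - 1)r(r + 1)(r^4 + r^2 + 1).

(r - 1)r(r + 1)(r^4 + r^2 + 1)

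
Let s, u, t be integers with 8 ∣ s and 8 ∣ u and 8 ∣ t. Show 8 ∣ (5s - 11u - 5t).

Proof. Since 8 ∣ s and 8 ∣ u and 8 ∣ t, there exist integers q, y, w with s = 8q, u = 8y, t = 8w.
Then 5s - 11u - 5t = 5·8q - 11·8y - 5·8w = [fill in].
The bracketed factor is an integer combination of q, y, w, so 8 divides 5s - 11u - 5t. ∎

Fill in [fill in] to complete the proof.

Pull the common 8 out of every term: 5·8q - 11·8y - 5·8w = 8(5q - 5w - 11y).
5q - 5w - 11y is an integer, which exhibits the divisibility.

8(5q - 5w - 11y)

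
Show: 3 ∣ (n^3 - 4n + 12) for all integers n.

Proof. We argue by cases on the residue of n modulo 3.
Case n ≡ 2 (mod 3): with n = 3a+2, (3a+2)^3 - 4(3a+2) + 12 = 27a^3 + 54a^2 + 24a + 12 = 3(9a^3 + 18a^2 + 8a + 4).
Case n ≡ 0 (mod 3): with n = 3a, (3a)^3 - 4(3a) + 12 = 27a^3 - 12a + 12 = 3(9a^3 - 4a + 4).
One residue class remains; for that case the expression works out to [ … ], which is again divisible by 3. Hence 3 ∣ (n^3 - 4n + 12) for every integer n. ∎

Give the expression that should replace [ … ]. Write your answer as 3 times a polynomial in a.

The residues treated are {2, 0}, so the missing case is n ≡ 1 (mod 3); write n = 3a+1.
Then (3a+1)^3 - 4(3a+1) + 12 = 27a^3 + 27a^2 - 3a + 9 = 3(9a^3 + 9a^2 - a + 3).

3(9a^3 + 9a^2 - a + 3)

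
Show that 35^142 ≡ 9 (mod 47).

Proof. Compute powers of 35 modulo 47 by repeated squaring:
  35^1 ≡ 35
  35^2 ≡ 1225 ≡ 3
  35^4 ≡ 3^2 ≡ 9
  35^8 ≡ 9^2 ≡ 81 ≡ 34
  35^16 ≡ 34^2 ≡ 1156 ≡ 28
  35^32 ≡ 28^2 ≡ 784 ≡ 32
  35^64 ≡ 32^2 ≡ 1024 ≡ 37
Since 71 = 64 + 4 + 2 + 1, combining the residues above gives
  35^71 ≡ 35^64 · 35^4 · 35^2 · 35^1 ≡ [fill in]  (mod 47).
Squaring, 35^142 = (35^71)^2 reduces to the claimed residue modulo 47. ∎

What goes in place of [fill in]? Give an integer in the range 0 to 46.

44

35^64 · 35^4 · 35^2 · 35^1 ≡ 37 · 9 · 3 · 35 = 34965.
34965 mod 47 = 44, so 35^71 ≡ 44 (mod 47).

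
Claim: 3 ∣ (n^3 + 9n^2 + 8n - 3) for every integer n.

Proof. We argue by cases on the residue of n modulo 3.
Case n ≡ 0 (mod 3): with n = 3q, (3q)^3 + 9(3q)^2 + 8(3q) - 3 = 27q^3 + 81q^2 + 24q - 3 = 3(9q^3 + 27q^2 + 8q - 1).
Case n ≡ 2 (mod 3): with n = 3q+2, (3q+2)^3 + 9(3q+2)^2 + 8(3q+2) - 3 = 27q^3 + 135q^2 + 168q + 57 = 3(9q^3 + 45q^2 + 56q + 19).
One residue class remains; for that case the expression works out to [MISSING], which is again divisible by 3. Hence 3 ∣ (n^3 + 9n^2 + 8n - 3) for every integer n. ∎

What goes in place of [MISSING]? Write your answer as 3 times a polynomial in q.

Only n ≡ 1 (mod 3) is unaccounted for. Put n = 3q+1:
(3q+1)^3 + 9(3q+1)^2 + 8(3q+1) - 3 expands to 27q^3 + 108q^2 + 87q + 15,
and factoring out 3 leaves 3(9q^3 + 36q^2 + 29q + 5).

3(9q^3 + 36q^2 + 29q + 5)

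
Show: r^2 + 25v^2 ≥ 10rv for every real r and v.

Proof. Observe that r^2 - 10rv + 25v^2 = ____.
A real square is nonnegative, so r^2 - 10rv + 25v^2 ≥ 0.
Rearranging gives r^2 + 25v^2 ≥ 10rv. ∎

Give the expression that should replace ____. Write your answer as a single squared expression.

(r - 5v)^2

The leading and trailing coefficients are 1^2 and 5^2, and 10 = 2·1·5, so the trinomial is (r - 5v)^2.
Hence r^2 - 10rv + 25v^2 ≥ 0.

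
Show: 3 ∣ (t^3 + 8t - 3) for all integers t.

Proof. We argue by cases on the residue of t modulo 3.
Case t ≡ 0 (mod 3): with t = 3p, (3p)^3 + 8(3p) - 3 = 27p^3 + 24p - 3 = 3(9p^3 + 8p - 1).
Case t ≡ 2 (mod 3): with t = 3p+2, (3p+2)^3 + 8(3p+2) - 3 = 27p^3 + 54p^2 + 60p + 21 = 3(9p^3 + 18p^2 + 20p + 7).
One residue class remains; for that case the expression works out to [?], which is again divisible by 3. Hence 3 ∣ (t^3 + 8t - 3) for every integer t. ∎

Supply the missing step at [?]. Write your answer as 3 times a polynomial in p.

3(9p^3 + 9p^2 + 11p + 2)

The residues treated are {0, 2}, so the missing case is t ≡ 1 (mod 3); write t = 3p+1.
Then (3p+1)^3 + 8(3p+1) - 3 = 27p^3 + 27p^2 + 33p + 6 = 3(9p^3 + 9p^2 + 11p + 2).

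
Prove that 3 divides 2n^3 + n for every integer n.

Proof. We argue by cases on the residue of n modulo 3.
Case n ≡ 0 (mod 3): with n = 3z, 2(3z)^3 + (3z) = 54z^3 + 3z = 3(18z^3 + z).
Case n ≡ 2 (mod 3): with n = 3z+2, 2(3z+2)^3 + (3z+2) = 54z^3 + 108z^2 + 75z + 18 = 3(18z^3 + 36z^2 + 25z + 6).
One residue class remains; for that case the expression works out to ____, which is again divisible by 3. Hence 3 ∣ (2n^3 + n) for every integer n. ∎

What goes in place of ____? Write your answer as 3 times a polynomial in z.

3(18z^3 + 18z^2 + 7z + 1)

Only n ≡ 1 (mod 3) is unaccounted for. Put n = 3z+1:
2(3z+1)^3 + (3z+1) expands to 54z^3 + 54z^2 + 21z + 3,
and factoring out 3 leaves 3(18z^3 + 18z^2 + 7z + 1).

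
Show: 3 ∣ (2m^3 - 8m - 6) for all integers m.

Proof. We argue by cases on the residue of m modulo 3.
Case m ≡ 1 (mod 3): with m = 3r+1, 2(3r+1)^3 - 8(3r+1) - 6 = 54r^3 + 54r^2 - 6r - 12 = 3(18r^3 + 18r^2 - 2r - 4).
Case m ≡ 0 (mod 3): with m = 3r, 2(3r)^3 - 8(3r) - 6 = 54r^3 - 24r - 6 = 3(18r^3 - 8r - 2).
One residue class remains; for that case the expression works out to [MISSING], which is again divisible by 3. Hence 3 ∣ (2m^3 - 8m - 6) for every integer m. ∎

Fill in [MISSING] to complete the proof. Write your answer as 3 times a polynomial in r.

Only m ≡ 2 (mod 3) is unaccounted for. Put m = 3r+2:
2(3r+2)^3 - 8(3r+2) - 6 expands to 54r^3 + 108r^2 + 48r - 6,
and factoring out 3 leaves 3(18r^3 + 36r^2 + 16r - 2).

3(18r^3 + 36r^2 + 16r - 2)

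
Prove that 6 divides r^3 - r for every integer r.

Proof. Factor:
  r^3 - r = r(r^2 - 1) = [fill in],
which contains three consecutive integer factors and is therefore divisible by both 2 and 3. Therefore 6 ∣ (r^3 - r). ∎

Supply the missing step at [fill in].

(r - 1)r(r + 1)

r(r^2 - 1) = r(r - 1)(r + 1) = (r - 1)r(r + 1).
These three factors are consecutive integers, so their product is divisible by 6.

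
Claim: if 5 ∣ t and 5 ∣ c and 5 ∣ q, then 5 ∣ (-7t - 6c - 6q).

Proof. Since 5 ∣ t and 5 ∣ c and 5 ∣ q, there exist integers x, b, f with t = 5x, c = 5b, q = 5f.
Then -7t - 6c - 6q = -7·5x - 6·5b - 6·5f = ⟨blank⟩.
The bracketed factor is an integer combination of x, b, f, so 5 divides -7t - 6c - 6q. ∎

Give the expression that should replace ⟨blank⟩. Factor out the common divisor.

Each term has a factor of 5: -7·5x - 6·5b - 6·5f = 5·(-6b - 6f - 7x).
Since -6b - 6f - 7x is an integer, 5 ∣ (-7t - 6c - 6q).

5(-6b - 6f - 7x)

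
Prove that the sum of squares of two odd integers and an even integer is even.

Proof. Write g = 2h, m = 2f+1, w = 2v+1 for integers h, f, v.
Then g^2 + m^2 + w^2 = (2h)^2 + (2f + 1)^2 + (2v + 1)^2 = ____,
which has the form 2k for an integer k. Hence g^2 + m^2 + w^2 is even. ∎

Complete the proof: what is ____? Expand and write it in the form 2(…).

Expanding: (2h)^2 + (2f + 1)^2 + (2v + 1)^2 = 4f^2 + 4f + 4h^2 + 4v^2 + 4v + 2.
Every term is even; pulling out the factor of 2 gives 2(2f^2 + 2f + 2h^2 + 2v^2 + 2v + 1).

2(2f^2 + 2f + 2h^2 + 2v^2 + 2v + 1)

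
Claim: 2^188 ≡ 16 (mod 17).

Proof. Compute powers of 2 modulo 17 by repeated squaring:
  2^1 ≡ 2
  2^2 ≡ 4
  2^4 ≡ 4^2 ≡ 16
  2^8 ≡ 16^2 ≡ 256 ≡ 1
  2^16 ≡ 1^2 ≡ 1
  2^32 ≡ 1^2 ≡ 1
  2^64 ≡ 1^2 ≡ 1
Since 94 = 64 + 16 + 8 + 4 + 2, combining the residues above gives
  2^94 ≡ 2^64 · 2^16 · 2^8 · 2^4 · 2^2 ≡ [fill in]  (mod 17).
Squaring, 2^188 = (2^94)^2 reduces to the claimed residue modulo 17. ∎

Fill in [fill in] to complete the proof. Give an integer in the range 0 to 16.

13

Multiply the listed residues: 1 · 1 · 1 · 16 · 4 = 1 → 1 → 16 → 64.
Reducing modulo 17: 64 = 3·17 + 13, so 2^94 ≡ 13.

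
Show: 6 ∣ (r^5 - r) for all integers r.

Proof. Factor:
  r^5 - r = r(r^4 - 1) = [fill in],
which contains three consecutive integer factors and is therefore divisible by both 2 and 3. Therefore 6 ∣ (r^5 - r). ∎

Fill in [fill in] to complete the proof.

(r - 1)r(r + 1)(r^2 + 1)

r^4 - 1 = (r^2 - 1)(r^2 + 1), and r^2 - 1 = (r-1)(r+1).
So r(r^4 - 1) = (r - 1)r(r + 1)(r^2 + 1).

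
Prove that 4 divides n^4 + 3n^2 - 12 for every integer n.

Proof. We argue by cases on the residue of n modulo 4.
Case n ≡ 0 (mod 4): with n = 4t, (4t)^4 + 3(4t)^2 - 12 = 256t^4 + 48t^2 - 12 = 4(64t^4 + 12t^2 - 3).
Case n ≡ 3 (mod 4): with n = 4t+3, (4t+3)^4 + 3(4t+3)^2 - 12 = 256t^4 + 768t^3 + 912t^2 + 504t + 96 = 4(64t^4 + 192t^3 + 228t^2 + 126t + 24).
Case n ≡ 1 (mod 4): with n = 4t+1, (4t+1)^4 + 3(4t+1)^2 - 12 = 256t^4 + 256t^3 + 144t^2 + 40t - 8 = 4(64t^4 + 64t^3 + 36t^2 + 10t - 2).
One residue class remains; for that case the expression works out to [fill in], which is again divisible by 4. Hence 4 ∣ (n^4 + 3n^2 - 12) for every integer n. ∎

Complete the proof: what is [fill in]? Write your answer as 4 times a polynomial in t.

Only n ≡ 2 (mod 4) is unaccounted for. Put n = 4t+2:
(4t+2)^4 + 3(4t+2)^2 - 12 expands to 256t^4 + 512t^3 + 432t^2 + 176t + 16,
and factoring out 4 leaves 4(64t^4 + 128t^3 + 108t^2 + 44t + 4).

4(64t^4 + 128t^3 + 108t^2 + 44t + 4)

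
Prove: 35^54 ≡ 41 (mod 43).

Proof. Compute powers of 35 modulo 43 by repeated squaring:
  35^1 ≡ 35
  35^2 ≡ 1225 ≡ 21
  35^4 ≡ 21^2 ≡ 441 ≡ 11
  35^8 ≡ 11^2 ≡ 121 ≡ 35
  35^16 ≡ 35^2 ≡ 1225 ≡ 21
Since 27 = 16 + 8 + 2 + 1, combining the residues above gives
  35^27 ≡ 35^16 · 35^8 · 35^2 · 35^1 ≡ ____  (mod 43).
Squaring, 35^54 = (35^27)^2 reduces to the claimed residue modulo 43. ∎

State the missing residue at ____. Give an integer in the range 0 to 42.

16

35^16 · 35^8 · 35^2 · 35^1 ≡ 21 · 35 · 21 · 35 = 540225.
540225 mod 43 = 16, so 35^27 ≡ 16 (mod 43).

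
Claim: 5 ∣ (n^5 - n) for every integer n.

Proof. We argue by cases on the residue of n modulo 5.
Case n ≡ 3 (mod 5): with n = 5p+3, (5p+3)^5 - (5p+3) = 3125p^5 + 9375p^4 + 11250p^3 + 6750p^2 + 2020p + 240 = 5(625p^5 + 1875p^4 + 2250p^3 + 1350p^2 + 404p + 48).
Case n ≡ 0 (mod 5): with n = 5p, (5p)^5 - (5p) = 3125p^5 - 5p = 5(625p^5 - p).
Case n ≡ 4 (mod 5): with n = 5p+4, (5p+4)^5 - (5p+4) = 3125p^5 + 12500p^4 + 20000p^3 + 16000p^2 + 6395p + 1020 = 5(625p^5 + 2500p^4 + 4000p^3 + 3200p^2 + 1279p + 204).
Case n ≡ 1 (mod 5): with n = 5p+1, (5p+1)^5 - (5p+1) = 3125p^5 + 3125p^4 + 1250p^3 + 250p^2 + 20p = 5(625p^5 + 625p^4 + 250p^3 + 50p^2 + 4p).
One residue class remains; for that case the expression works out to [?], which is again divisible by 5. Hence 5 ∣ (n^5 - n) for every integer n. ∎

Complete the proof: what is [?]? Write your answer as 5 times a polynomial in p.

The residues treated are {3, 0, 4, 1}, so the missing case is n ≡ 2 (mod 5); write n = 5p+2.
Then (5p+2)^5 - (5p+2) = 3125p^5 + 6250p^4 + 5000p^3 + 2000p^2 + 395p + 30 = 5(625p^5 + 1250p^4 + 1000p^3 + 400p^2 + 79p + 6).

5(625p^5 + 1250p^4 + 1000p^3 + 400p^2 + 79p + 6)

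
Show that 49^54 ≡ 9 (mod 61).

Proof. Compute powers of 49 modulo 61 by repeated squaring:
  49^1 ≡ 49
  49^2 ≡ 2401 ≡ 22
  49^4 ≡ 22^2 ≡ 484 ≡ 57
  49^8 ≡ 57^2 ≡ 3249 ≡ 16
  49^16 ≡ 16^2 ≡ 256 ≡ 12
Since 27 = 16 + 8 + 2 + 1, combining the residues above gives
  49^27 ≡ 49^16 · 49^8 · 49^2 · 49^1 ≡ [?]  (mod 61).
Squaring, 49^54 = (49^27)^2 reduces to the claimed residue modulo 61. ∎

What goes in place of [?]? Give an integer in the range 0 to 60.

3

49^16 · 49^8 · 49^2 · 49^1 ≡ 12 · 16 · 22 · 49 = 206976.
206976 mod 61 = 3, so 49^27 ≡ 3 (mod 61).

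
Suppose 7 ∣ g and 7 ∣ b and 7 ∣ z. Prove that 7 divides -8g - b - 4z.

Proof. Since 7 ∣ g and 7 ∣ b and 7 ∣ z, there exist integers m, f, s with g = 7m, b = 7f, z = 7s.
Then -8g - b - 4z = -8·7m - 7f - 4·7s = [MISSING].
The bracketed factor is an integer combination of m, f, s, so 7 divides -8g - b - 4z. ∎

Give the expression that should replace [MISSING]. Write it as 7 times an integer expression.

Each term has a factor of 7: -8·7m - 7f - 4·7s = 7·(-f - 8m - 4s).
Since -f - 8m - 4s is an integer, 7 ∣ (-8g - b - 4z).

7(-f - 8m - 4s)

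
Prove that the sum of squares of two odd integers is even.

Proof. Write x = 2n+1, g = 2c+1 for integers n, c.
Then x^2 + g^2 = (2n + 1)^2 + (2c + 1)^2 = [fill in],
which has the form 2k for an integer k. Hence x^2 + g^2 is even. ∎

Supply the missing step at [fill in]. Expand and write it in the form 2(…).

2(2c^2 + 2c + 2n^2 + 2n + 1)

Expanding: (2n + 1)^2 + (2c + 1)^2 = 4c^2 + 4c + 4n^2 + 4n + 2.
Every term is even; pulling out the factor of 2 gives 2(2c^2 + 2c + 2n^2 + 2n + 1).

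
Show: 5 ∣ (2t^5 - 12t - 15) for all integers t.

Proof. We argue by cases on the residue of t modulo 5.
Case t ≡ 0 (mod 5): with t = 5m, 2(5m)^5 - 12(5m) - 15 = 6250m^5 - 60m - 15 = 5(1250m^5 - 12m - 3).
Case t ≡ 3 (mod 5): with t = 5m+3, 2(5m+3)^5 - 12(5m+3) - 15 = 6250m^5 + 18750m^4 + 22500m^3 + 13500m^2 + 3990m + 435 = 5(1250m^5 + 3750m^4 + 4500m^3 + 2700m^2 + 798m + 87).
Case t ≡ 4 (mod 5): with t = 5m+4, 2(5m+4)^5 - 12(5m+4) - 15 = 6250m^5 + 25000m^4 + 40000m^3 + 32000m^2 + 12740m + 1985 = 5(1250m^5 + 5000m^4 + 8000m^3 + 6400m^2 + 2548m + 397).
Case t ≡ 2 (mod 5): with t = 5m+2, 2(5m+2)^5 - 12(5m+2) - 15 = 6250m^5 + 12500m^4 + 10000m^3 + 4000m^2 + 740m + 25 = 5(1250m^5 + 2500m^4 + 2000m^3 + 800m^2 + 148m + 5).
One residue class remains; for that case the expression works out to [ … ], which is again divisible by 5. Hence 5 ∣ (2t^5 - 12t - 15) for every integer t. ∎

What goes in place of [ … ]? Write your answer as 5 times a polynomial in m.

5(1250m^5 + 1250m^4 + 500m^3 + 100m^2 - 2m - 5)

The residues treated are {0, 3, 4, 2}, so the missing case is t ≡ 1 (mod 5); write t = 5m+1.
Then 2(5m+1)^5 - 12(5m+1) - 15 = 6250m^5 + 6250m^4 + 2500m^3 + 500m^2 - 10m - 25 = 5(1250m^5 + 1250m^4 + 500m^3 + 100m^2 - 2m - 5).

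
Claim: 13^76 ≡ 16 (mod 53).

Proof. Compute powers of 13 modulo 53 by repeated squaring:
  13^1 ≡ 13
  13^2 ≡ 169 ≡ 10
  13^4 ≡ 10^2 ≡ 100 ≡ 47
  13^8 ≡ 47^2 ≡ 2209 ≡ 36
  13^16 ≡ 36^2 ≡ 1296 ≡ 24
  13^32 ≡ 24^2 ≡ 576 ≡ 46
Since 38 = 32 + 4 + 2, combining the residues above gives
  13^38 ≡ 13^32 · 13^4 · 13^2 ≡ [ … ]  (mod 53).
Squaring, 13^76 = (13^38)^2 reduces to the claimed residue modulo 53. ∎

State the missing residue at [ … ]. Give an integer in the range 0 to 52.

49

13^32 · 13^4 · 13^2 ≡ 46 · 47 · 10 = 21620.
21620 mod 53 = 49, so 13^38 ≡ 49 (mod 53).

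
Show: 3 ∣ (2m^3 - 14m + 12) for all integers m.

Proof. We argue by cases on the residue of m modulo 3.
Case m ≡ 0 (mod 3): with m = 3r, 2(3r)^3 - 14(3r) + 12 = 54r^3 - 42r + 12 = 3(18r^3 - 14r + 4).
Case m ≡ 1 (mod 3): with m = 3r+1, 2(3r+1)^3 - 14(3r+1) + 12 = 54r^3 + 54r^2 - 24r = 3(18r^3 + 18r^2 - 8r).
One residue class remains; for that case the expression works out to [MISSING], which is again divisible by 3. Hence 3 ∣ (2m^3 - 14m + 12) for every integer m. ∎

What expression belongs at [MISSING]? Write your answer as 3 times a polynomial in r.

Only m ≡ 2 (mod 3) is unaccounted for. Put m = 3r+2:
2(3r+2)^3 - 14(3r+2) + 12 expands to 54r^3 + 108r^2 + 30r,
and factoring out 3 leaves 3(18r^3 + 36r^2 + 10r).

3(18r^3 + 36r^2 + 10r)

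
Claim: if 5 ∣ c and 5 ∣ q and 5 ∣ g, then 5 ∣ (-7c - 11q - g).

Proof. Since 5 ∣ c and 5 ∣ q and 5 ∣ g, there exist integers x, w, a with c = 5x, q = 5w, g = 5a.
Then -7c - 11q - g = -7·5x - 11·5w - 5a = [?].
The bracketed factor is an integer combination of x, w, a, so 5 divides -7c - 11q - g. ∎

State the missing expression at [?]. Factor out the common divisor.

5(-a - 11w - 7x)

Each term has a factor of 5: -7·5x - 11·5w - 5a = 5·(-a - 11w - 7x).
Since -a - 11w - 7x is an integer, 5 ∣ (-7c - 11q - g).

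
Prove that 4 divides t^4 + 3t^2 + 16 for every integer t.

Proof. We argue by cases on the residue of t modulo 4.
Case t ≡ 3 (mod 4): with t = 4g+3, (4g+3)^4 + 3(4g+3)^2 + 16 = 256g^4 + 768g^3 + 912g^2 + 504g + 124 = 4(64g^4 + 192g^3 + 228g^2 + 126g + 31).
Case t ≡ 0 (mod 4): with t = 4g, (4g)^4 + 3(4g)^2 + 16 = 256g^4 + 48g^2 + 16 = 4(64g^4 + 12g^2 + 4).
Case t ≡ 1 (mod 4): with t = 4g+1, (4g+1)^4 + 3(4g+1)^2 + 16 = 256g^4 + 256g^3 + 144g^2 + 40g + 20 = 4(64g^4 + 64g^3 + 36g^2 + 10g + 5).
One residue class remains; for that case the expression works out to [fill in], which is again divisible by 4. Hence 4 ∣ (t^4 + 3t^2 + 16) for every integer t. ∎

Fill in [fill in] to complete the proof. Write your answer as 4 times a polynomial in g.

The residues treated are {3, 0, 1}, so the missing case is t ≡ 2 (mod 4); write t = 4g+2.
Then (4g+2)^4 + 3(4g+2)^2 + 16 = 256g^4 + 512g^3 + 432g^2 + 176g + 44 = 4(64g^4 + 128g^3 + 108g^2 + 44g + 11).

4(64g^4 + 128g^3 + 108g^2 + 44g + 11)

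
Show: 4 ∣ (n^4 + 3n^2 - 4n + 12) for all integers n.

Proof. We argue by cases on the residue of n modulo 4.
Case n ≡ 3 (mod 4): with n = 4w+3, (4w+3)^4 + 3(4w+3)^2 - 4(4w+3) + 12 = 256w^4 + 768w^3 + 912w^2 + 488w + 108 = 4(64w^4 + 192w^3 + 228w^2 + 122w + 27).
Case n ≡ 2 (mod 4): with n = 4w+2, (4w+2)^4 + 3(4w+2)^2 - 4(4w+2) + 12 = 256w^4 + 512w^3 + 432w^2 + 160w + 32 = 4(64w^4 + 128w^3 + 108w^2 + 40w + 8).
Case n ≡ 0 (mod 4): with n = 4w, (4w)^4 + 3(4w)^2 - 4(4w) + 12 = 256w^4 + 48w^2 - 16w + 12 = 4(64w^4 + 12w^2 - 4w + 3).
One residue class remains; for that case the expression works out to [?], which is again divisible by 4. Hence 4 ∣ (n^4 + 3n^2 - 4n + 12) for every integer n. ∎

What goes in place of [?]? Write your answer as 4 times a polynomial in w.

The residues treated are {3, 2, 0}, so the missing case is n ≡ 1 (mod 4); write n = 4w+1.
Then (4w+1)^4 + 3(4w+1)^2 - 4(4w+1) + 12 = 256w^4 + 256w^3 + 144w^2 + 24w + 12 = 4(64w^4 + 64w^3 + 36w^2 + 6w + 3).

4(64w^4 + 64w^3 + 36w^2 + 6w + 3)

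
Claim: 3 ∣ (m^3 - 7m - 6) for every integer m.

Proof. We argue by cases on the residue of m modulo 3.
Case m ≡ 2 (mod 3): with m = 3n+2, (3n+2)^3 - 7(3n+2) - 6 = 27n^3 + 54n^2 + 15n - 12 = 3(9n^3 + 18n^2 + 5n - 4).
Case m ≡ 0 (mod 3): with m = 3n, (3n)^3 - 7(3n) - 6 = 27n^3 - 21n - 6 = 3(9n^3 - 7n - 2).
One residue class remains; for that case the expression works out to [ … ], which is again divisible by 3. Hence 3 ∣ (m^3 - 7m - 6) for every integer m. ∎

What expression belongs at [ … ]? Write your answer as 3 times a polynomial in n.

Only m ≡ 1 (mod 3) is unaccounted for. Put m = 3n+1:
(3n+1)^3 - 7(3n+1) - 6 expands to 27n^3 + 27n^2 - 12n - 12,
and factoring out 3 leaves 3(9n^3 + 9n^2 - 4n - 4).

3(9n^3 + 9n^2 - 4n - 4)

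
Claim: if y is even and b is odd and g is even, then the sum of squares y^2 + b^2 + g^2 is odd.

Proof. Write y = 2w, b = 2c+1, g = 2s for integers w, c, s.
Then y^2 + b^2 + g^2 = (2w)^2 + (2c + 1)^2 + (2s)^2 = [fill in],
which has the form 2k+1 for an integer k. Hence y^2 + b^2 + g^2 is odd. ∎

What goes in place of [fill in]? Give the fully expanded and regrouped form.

(2w)^2 + (2c + 1)^2 + (2s)^2 = 4c^2 + 4c + 4s^2 + 4w^2 + 1
= 2(2c^2 + 2c + 2s^2 + 2w^2) + 1.
Since 2c^2 + 2c + 2s^2 + 2w^2 is an integer, the sum of squares is of the form 2k+1 for an integer k.

2(2c^2 + 2c + 2s^2 + 2w^2) + 1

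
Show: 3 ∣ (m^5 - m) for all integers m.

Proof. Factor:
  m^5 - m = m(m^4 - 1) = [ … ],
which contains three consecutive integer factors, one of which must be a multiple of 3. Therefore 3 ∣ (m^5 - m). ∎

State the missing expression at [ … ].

(m - 1)m(m + 1)(m^2 + 1)

m^4 - 1 = (m^2 - 1)(m^2 + 1), and m^2 - 1 = (m-1)(m+1).
So m(m^4 - 1) = (m - 1)m(m + 1)(m^2 + 1).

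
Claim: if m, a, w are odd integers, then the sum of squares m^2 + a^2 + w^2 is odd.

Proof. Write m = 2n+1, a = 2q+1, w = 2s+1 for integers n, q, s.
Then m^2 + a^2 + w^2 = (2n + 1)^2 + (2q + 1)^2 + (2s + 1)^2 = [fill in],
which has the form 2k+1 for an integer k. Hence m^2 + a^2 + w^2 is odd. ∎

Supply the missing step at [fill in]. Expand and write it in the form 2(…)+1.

2(2n^2 + 2n + 2q^2 + 2q + 2s^2 + 2s + 1) + 1

(2n + 1)^2 + (2q + 1)^2 + (2s + 1)^2 = 4n^2 + 4n + 4q^2 + 4q + 4s^2 + 4s + 3
= 2(2n^2 + 2n + 2q^2 + 2q + 2s^2 + 2s + 1) + 1.
Since 2n^2 + 2n + 2q^2 + 2q + 2s^2 + 2s + 1 is an integer, the sum of squares is of the form 2k+1 for an integer k.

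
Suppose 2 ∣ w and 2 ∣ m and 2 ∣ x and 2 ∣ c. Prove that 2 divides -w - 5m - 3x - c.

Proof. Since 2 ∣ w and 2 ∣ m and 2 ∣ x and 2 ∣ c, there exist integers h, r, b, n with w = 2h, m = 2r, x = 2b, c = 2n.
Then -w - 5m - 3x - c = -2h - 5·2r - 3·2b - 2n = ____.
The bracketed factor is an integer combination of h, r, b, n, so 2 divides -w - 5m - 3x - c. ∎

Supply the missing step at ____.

2(-3b - h - n - 5r)

Each term has a factor of 2: -2h - 5·2r - 3·2b - 2n = 2·(-3b - h - n - 5r).
Since -3b - h - n - 5r is an integer, 2 ∣ (-w - 5m - 3x - c).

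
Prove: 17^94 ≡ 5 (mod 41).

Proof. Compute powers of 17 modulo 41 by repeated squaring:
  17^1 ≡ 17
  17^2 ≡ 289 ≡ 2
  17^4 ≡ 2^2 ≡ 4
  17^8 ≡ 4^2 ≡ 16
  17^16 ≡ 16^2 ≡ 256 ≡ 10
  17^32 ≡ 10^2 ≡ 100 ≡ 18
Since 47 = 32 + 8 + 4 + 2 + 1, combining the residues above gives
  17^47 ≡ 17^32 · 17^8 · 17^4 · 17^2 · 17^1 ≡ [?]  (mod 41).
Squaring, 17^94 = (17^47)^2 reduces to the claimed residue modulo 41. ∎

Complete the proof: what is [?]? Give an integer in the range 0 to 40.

13

17^32 · 17^8 · 17^4 · 17^2 · 17^1 ≡ 18 · 16 · 4 · 2 · 17 = 39168.
39168 mod 41 = 13, so 17^47 ≡ 13 (mod 41).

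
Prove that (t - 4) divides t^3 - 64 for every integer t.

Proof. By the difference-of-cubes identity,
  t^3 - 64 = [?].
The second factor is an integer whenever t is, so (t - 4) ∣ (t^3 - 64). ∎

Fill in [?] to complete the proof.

(t - 4)(t^2 + 4t + 16)

a^3 - b^3 = (a - b)(a^2 + ab + b^2). With a = t, b = 4:
t^3 - 64 = (t - 4)(t^2 + 4t + 16).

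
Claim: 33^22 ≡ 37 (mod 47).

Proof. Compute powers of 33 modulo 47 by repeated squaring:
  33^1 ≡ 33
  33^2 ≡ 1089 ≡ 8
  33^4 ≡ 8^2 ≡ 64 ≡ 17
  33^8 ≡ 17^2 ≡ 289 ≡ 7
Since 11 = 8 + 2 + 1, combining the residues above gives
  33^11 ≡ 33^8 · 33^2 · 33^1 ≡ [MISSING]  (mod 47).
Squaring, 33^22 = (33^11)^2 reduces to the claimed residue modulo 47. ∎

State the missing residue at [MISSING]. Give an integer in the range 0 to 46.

15

33^8 · 33^2 · 33^1 ≡ 7 · 8 · 33 = 1848.
1848 mod 47 = 15, so 33^11 ≡ 15 (mod 47).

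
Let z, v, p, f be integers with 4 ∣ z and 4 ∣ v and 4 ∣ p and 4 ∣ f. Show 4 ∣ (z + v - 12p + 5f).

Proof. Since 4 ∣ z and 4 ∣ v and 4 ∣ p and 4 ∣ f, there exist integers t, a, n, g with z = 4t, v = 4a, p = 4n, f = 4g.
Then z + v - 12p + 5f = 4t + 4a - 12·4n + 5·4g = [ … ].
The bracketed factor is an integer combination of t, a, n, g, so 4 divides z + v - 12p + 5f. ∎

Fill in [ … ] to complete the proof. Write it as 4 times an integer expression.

Each term has a factor of 4: 4t + 4a - 12·4n + 5·4g = 4·(a + 5g - 12n + t).
Since a + 5g - 12n + t is an integer, 4 ∣ (z + v - 12p + 5f).

4(a + 5g - 12n + t)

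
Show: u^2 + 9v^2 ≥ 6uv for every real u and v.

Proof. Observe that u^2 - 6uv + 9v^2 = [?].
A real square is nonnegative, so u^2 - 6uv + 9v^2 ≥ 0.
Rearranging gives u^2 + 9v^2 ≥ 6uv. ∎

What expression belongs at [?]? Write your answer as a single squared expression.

The leading and trailing coefficients are 1^2 and 3^2, and 6 = 2·1·3, so the trinomial is (u - 3v)^2.
Hence u^2 - 6uv + 9v^2 ≥ 0.

(u - 3v)^2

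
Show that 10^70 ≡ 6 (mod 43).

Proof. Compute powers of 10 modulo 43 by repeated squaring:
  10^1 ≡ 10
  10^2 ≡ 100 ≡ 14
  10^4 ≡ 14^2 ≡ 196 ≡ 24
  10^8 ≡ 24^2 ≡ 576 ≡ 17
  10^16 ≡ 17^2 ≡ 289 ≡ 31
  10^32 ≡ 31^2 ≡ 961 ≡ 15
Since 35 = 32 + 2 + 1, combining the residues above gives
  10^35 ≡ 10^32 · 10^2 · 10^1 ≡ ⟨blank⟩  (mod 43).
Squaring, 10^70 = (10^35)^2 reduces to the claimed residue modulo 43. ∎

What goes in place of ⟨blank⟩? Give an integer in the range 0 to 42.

10^32 · 10^2 · 10^1 ≡ 15 · 14 · 10 = 2100.
2100 mod 43 = 36, so 10^35 ≡ 36 (mod 43).

36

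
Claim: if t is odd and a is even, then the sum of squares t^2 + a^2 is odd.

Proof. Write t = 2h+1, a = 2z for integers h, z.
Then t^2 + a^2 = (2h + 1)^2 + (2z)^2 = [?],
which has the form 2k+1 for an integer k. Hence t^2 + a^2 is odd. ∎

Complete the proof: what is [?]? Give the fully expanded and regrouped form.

Expanding: (2h + 1)^2 + (2z)^2 = 4h^2 + 4h + 4z^2 + 1.
Every term except the constant is even, so this is 2(2h^2 + 2h + 2z^2) + 1,
and 2h^2 + 2h + 2z^2 ∈ ℤ gives the required form.

2(2h^2 + 2h + 2z^2) + 1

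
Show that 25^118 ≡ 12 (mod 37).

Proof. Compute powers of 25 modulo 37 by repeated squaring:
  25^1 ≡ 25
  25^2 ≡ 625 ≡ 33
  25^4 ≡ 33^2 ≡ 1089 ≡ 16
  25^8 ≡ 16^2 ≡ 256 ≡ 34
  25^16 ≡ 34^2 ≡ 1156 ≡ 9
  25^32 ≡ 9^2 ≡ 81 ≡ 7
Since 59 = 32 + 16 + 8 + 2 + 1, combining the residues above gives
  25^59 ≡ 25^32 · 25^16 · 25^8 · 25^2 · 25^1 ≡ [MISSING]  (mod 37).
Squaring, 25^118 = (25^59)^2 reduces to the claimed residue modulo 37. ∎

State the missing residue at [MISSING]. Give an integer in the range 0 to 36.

30

Multiply the listed residues: 7 · 9 · 34 · 33 · 25 = 63 → 2142 → 70686 → 1767150.
Reducing modulo 37: 1767150 = 47760·37 + 30, so 25^59 ≡ 30.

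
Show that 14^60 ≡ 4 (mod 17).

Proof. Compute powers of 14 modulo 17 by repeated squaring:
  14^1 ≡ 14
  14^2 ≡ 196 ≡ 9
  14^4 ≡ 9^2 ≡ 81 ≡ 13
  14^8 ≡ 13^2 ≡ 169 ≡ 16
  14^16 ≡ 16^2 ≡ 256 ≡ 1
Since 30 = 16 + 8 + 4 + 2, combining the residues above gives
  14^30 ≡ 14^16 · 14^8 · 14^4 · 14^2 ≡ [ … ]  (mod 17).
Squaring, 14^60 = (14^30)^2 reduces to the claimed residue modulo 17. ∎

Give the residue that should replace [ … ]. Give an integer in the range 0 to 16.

2

14^16 · 14^8 · 14^4 · 14^2 ≡ 1 · 16 · 13 · 9 = 1872.
1872 mod 17 = 2, so 14^30 ≡ 2 (mod 17).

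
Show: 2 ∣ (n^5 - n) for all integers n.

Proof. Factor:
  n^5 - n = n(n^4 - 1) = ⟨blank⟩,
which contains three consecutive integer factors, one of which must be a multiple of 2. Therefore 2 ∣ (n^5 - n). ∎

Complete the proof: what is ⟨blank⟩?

(n - 1)n(n + 1)(n^2 + 1)

n^4 - 1 = (n^2 - 1)(n^2 + 1), and n^2 - 1 = (n-1)(n+1).
So n(n^4 - 1) = (n - 1)n(n + 1)(n^2 + 1).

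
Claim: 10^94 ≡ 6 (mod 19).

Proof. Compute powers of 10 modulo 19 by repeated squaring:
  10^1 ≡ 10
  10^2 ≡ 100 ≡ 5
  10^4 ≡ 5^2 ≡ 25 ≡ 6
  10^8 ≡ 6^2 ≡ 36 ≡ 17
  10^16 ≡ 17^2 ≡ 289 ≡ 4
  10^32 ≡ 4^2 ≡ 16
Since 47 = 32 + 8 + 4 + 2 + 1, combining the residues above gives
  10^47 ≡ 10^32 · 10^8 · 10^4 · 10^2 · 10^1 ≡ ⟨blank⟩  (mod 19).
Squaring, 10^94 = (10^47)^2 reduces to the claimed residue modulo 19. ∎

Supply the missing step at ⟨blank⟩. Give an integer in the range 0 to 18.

Multiply the listed residues: 16 · 17 · 6 · 5 · 10 = 272 → 1632 → 8160 → 81600.
Reducing modulo 19: 81600 = 4294·19 + 14, so 10^47 ≡ 14.

14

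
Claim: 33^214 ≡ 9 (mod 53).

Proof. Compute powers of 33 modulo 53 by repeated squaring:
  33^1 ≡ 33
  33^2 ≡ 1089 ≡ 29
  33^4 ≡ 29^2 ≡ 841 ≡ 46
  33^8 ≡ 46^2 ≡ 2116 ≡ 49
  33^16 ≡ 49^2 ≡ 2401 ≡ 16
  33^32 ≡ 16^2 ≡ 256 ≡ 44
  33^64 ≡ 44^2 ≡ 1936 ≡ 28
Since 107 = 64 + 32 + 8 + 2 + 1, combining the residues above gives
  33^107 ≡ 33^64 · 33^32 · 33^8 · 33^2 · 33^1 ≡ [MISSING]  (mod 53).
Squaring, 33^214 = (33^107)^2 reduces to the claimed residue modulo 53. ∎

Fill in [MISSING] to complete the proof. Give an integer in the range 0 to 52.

33^64 · 33^32 · 33^8 · 33^2 · 33^1 ≡ 28 · 44 · 49 · 29 · 33 = 57772176.
57772176 mod 53 = 3, so 33^107 ≡ 3 (mod 53).

3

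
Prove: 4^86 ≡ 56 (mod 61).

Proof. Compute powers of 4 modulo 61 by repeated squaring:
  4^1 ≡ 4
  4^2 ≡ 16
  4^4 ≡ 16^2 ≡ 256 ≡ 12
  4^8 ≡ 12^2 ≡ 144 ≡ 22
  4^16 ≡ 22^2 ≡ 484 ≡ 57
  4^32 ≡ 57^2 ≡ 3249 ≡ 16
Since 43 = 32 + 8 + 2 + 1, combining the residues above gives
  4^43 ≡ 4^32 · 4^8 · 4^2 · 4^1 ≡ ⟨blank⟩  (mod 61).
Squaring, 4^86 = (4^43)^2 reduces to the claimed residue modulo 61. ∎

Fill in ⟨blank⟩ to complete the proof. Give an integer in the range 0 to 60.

19

Multiply the listed residues: 16 · 22 · 16 · 4 = 352 → 5632 → 22528.
Reducing modulo 61: 22528 = 369·61 + 19, so 4^43 ≡ 19.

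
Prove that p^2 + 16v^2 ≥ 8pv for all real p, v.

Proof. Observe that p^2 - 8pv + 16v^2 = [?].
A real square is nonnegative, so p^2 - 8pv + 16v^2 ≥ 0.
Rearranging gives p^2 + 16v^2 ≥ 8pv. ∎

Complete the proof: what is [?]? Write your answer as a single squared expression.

p^2 - 8pv + 16v^2 is a perfect-square trinomial: the outer terms are (p)^2 and (4v)^2, and the cross term is -2·p·4v.
So p^2 - 8pv + 16v^2 = (p - 4v)^2 ≥ 0.

(p - 4v)^2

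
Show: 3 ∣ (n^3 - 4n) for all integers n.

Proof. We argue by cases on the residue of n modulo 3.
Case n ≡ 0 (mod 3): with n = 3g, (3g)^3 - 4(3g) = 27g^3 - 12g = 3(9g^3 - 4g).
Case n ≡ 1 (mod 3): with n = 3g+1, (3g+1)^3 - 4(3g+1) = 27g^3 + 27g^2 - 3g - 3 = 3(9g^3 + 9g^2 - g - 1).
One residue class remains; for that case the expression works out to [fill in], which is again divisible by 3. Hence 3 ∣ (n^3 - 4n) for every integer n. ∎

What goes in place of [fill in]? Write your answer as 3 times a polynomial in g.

The residues treated are {0, 1}, so the missing case is n ≡ 2 (mod 3); write n = 3g+2.
Then (3g+2)^3 - 4(3g+2) = 27g^3 + 54g^2 + 24g = 3(9g^3 + 18g^2 + 8g).

3(9g^3 + 18g^2 + 8g)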